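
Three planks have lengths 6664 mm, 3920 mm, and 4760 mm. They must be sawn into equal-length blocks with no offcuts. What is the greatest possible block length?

The block length must divide every plank, so the greatest is gcd(6664, 3920, 4760).
6664 = 2^3 × 7^2 × 17
3920 = 2^4 × 5 × 7^2
4760 = 2^3 × 5 × 7 × 17
gcd(6664, 3920, 4760) = 2^3 × 7 = 56.

56 mm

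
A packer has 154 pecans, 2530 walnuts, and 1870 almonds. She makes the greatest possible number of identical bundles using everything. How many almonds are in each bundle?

Number of bundles = gcd(154, 2530, 1870).
154 = 2 × 7 × 11
2530 = 2 × 5 × 11 × 23
1870 = 2 × 5 × 11 × 17
gcd(154, 2530, 1870) = 2 × 11 = 22.
almonds per bundle = 1870 / 22 = 85.

85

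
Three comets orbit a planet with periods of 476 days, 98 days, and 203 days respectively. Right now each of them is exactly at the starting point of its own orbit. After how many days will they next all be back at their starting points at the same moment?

They coincide at every common multiple of the periods; the first is the LCM.
476 = 2^2 × 7 × 17
98 = 2 × 7^2
203 = 7 × 29
LCM(476, 98, 203) = 2^2 × 7^2 × 17 × 29 = 96628.

96628 days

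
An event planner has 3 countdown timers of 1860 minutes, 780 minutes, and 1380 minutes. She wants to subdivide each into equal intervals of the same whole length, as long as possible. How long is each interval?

The interval must divide each timer length; the longest such is the gcd.
1860 = 2^2 × 3 × 5 × 31
780 = 2^2 × 3 × 5 × 13
1380 = 2^2 × 3 × 5 × 23
gcd(1860, 780, 1380) = 2^2 × 3 × 5 = 60.

60 minutes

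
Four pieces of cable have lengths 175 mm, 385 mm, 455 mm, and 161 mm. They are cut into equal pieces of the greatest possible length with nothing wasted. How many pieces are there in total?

168

Piece length = gcd(175, 385, 455, 161).
175 = 5^2 × 7
385 = 5 × 7 × 11
455 = 5 × 7 × 13
161 = 7 × 23
gcd(175, 385, 455, 161) = 7.
Total pieces = 175/7 + 385/7 + 455/7 + 161/7 = 25 + 55 + 65 + 23 = 168.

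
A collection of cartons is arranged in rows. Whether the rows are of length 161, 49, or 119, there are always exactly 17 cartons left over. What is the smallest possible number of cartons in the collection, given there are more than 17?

19176

N − 17 must be a common multiple of 161, 49, and 119.
161 = 7 × 23
49 = 7^2
119 = 7 × 17
LCM(161, 49, 119) = 7^2 × 17 × 23 = 19159.
Smallest N > 17 is LCM + 17 = 19159 + 17 = 19176.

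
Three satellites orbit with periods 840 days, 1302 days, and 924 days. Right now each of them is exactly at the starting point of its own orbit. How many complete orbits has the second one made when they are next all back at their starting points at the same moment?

220 orbits

The first common completion time is the LCM of the periods.
840 = 2^3 × 3 × 5 × 7
1302 = 2 × 3 × 7 × 31
924 = 2^2 × 3 × 7 × 11
LCM(840, 1302, 924) = 2^3 × 3 × 5 × 7 × 11 × 31 = 286440.
Orbits for period 1302: 286440 / 1302 = 220.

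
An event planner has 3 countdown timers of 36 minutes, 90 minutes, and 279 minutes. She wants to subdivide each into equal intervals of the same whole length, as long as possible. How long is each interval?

The interval must divide each timer length; the longest such is the gcd.
36 = 2^2 × 3^2
90 = 2 × 3^2 × 5
279 = 3^2 × 31
gcd(36, 90, 279) = 3^2 = 9.

9 minutes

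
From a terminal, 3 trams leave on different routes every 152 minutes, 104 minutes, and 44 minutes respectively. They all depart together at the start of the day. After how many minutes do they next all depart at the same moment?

21736 minutes

We need the least common multiple of the intervals.
152 = 2^3 × 19
104 = 2^3 × 13
44 = 2^2 × 11
LCM(152, 104, 44) = 2^3 × 11 × 13 × 19 = 21736.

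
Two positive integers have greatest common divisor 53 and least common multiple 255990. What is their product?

For any two positive integers, gcd × lcm = product = 53 × 255990 = 13567470.

13567470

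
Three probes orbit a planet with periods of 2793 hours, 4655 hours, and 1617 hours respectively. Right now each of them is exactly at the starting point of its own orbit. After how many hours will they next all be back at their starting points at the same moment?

153615 hours

We need the least common multiple of the intervals.
2793 = 3 × 7^2 × 19
4655 = 5 × 7^2 × 19
1617 = 3 × 7^2 × 11
LCM(2793, 4655, 1617) = 3 × 5 × 7^2 × 11 × 19 = 153615.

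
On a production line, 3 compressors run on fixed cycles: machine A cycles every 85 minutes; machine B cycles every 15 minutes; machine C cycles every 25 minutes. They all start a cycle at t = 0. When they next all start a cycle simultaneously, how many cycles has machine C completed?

All finish a whole number of cycles simultaneously at t = LCM of the periods.
85 = 5 × 17
15 = 3 × 5
25 = 5^2
LCM(85, 15, 25) = 3 × 5^2 × 17 = 1275.
Cycles for period 25: 1275 / 25 = 51.

51 cycles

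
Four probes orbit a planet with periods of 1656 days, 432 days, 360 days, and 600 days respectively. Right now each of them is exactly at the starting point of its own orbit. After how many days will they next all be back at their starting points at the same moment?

248400 days

They coincide at every common multiple of the periods; the first is the LCM.
1656 = 2^3 × 3^2 × 23
432 = 2^4 × 3^3
360 = 2^3 × 3^2 × 5
600 = 2^3 × 3 × 5^2
LCM(1656, 432, 360, 600) = 2^4 × 3^3 × 5^2 × 23 = 248400.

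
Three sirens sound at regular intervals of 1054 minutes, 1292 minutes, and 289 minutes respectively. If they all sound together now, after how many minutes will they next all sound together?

They coincide at every common multiple of the periods; the first is the LCM.
1054 = 2 × 17 × 31
1292 = 2^2 × 17 × 19
289 = 17^2
LCM(1054, 1292, 289) = 2^2 × 17^2 × 19 × 31 = 680884.

680884 minutes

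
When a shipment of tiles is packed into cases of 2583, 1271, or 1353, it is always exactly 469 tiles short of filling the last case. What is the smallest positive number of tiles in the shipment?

Being 469 short of a full case of size k means N ≡ −469 (mod k), i.e. N + 469 is a multiple of each size.
2583 = 3^2 × 7 × 41
1271 = 31 × 41
1353 = 3 × 11 × 41
LCM(2583, 1271, 1353) = 3^2 × 7 × 11 × 31 × 41 = 880803.
Smallest positive N is 880803 − 469 = 880334.

880334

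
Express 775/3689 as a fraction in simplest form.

25/119

775 = 5^2 × 31
3689 = 7 × 17 × 31
gcd(775, 3689) = 31.
Divide numerator and denominator by 31: 775/3689 = 25/119.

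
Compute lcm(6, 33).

6 = 2 × 3
33 = 3 × 11
LCM(6, 33) = 2 × 3 × 11 = 66.

66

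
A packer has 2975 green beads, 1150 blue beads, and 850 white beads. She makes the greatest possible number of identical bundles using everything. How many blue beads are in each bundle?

Number of bundles = gcd(2975, 1150, 850).
2975 = 5^2 × 7 × 17
1150 = 2 × 5^2 × 23
850 = 2 × 5^2 × 17
gcd(2975, 1150, 850) = 5^2 = 25.
blue beads per bundle = 1150 / 25 = 46.

46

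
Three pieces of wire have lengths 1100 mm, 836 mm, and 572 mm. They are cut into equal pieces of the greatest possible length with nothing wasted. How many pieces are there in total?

57

Piece length = gcd(1100, 836, 572).
1100 = 2^2 × 5^2 × 11
836 = 2^2 × 11 × 19
572 = 2^2 × 11 × 13
gcd(1100, 836, 572) = 2^2 × 11 = 44.
Total pieces = 1100/44 + 836/44 + 572/44 = 25 + 19 + 13 = 57.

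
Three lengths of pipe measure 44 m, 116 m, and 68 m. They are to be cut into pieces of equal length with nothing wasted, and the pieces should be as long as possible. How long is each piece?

4 m

Each piece length must divide every original length, so the longest possible is gcd(44, 116, 68).
44 = 2^2 × 11
116 = 2^2 × 29
68 = 2^2 × 17
gcd(44, 116, 68) = 2^2 = 4.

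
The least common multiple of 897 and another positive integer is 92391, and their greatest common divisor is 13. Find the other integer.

1339

gcd × lcm = product of the two integers, so the other integer is (13 × 92391) / 897 = 1339.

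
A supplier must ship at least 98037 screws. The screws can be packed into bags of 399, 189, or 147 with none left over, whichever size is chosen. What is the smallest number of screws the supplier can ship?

The number of screws must be a common multiple of 399, 189, and 147, so a multiple of their LCM.
399 = 3 × 7 × 19
189 = 3^3 × 7
147 = 3 × 7^2
LCM(399, 189, 147) = 3^3 × 7^2 × 19 = 25137.
Smallest multiple of 25137 that is ≥ 98037: ⌈98037/25137⌉ × 25137 = 4 × 25137 = 100548.

100548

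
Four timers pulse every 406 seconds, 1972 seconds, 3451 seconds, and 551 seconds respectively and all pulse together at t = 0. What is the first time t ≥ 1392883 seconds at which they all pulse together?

Joint pulses occur at multiples of LCM(406, 1972, 3451, 551).
406 = 2 × 7 × 29
1972 = 2^2 × 17 × 29
3451 = 7 × 17 × 29
551 = 19 × 29
LCM(406, 1972, 3451, 551) = 2^2 × 7 × 17 × 19 × 29 = 262276.
Smallest multiple of 262276 that is ≥ 1392883: ⌈1392883/262276⌉ × 262276 = 6 × 262276 = 1573656.

1573656 seconds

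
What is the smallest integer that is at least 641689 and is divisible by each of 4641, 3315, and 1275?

696150

The integer must be a common multiple of 4641, 3315, and 1275, so a multiple of their LCM.
4641 = 3 × 7 × 13 × 17
3315 = 3 × 5 × 13 × 17
1275 = 3 × 5^2 × 17
LCM(4641, 3315, 1275) = 3 × 5^2 × 7 × 13 × 17 = 116025.
Smallest multiple of 116025 that is ≥ 641689: ⌈641689/116025⌉ × 116025 = 6 × 116025 = 696150.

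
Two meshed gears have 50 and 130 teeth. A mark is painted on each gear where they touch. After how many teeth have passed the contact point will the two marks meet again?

650 teeth

The first simultaneous occurrence is after LCM of the individual periods.
50 = 2 × 5^2
130 = 2 × 5 × 13
LCM(50, 130) = 2 × 5^2 × 13 = 650.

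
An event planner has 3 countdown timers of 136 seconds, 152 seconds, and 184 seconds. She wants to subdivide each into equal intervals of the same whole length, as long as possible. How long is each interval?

The interval must divide each timer length; the longest such is the gcd.
136 = 2^3 × 17
152 = 2^3 × 19
184 = 2^3 × 23
gcd(136, 152, 184) = 2^3 = 8.

8 seconds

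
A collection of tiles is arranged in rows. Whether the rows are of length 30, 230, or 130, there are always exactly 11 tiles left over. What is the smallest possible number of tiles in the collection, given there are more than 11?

8981

N − 11 must be a common multiple of 30, 230, and 130.
30 = 2 × 3 × 5
230 = 2 × 5 × 23
130 = 2 × 5 × 13
LCM(30, 230, 130) = 2 × 3 × 5 × 13 × 23 = 8970.
Smallest N > 11 is LCM + 11 = 8970 + 11 = 8981.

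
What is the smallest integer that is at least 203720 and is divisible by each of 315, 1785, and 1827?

310590

The integer must be a common multiple of 315, 1785, and 1827, so a multiple of their LCM.
315 = 3^2 × 5 × 7
1785 = 3 × 5 × 7 × 17
1827 = 3^2 × 7 × 29
LCM(315, 1785, 1827) = 3^2 × 5 × 7 × 17 × 29 = 155295.
Smallest multiple of 155295 that is ≥ 203720: ⌈203720/155295⌉ × 155295 = 2 × 155295 = 310590.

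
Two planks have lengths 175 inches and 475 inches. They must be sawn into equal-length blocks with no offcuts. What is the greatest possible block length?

This is the greatest common divisor of 175 and 475.
175 = 5^2 × 7
475 = 5^2 × 19
gcd(175, 475) = 5^2 = 25.

25 inches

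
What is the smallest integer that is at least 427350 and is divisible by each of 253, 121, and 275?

487025

The integer must be a common multiple of 253, 121, and 275, so a multiple of their LCM.
253 = 11 × 23
121 = 11^2
275 = 5^2 × 11
LCM(253, 121, 275) = 5^2 × 11^2 × 23 = 69575.
Smallest multiple of 69575 that is ≥ 427350: ⌈427350/69575⌉ × 69575 = 7 × 69575 = 487025.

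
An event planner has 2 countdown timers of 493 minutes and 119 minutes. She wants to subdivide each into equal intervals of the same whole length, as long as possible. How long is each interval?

By the Euclidean algorithm:
493 = 4 × 119 + 17
119 = 7 × 17 + 0
gcd(493, 119) = 17.

17 minutes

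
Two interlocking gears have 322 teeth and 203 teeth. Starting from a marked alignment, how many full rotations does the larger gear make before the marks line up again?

The first common completion time is the LCM of the periods.
322 = 2 × 7 × 23
203 = 7 × 29
LCM(322, 203) = 2 × 7 × 23 × 29 = 9338.
Rotations for period 322: 9338 / 322 = 29.

29 rotations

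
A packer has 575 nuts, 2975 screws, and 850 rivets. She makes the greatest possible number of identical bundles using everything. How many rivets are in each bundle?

34

Number of bundles = gcd(575, 2975, 850).
575 = 5^2 × 23
2975 = 5^2 × 7 × 17
850 = 2 × 5^2 × 17
gcd(575, 2975, 850) = 5^2 = 25.
rivets per bundle = 850 / 25 = 34.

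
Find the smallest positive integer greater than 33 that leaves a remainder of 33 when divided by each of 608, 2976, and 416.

735105

N − 33 must be a common multiple of 608, 2976, and 416.
608 = 2^5 × 19
2976 = 2^5 × 3 × 31
416 = 2^5 × 13
LCM(608, 2976, 416) = 2^5 × 3 × 13 × 19 × 31 = 735072.
Smallest N > 33 is LCM + 33 = 735072 + 33 = 735105.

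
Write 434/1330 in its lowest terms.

31/95

434 = 2 × 7 × 31
1330 = 2 × 5 × 7 × 19
gcd(434, 1330) = 2 × 7 = 14.
Divide numerator and denominator by 14: 434/1330 = 31/95.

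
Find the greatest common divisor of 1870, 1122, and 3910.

1870 = 2 × 5 × 11 × 17
1122 = 2 × 3 × 11 × 17
3910 = 2 × 5 × 17 × 23
gcd(1870, 1122, 3910) = 2 × 17 = 34.

34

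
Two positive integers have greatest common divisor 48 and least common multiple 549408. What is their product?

For any two positive integers, gcd × lcm = product = 48 × 549408 = 26371584.

26371584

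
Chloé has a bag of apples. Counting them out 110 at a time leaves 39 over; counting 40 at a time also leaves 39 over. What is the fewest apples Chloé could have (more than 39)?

N − 39 must be a common multiple of 110 and 40.
110 = 2 × 5 × 11
40 = 2^3 × 5
LCM(110, 40) = 2^3 × 5 × 11 = 440.
Smallest N > 39 is LCM + 39 = 440 + 39 = 479.

479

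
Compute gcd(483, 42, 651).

21

483 = 3 × 7 × 23
42 = 2 × 3 × 7
651 = 3 × 7 × 31
gcd(483, 42, 651) = 3 × 7 = 21.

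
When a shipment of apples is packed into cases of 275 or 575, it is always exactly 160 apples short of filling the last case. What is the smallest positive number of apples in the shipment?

Being 160 short of a full case of size k means N ≡ −160 (mod k), i.e. N + 160 is a multiple of each size.
275 = 5^2 × 11
575 = 5^2 × 23
LCM(275, 575) = 5^2 × 11 × 23 = 6325.
Smallest positive N is 6325 − 160 = 6165.

6165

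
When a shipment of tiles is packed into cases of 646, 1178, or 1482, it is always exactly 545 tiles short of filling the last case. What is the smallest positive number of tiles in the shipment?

780469

Being 545 short of a full case of size k means N ≡ −545 (mod k), i.e. N + 545 is a multiple of each size.
646 = 2 × 17 × 19
1178 = 2 × 19 × 31
1482 = 2 × 3 × 13 × 19
LCM(646, 1178, 1482) = 2 × 3 × 13 × 17 × 19 × 31 = 781014.
Smallest positive N is 781014 − 545 = 780469.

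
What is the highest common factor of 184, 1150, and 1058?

46

184 = 2^3 × 23
1150 = 2 × 5^2 × 23
1058 = 2 × 23^2
gcd(184, 1150, 1058) = 2 × 23 = 46.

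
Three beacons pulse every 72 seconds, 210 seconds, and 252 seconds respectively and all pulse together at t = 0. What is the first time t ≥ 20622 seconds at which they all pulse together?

22680 seconds

Joint pulses occur at multiples of LCM(72, 210, 252).
72 = 2^3 × 3^2
210 = 2 × 3 × 5 × 7
252 = 2^2 × 3^2 × 7
LCM(72, 210, 252) = 2^3 × 3^2 × 5 × 7 = 2520.
Smallest multiple of 2520 that is ≥ 20622: ⌈20622/2520⌉ × 2520 = 9 × 2520 = 22680.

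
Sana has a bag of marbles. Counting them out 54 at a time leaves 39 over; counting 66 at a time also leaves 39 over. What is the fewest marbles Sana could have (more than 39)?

633

N − 39 must be a common multiple of 54 and 66.
54 = 2 × 3^3
66 = 2 × 3 × 11
LCM(54, 66) = 2 × 3^3 × 11 = 594.
Smallest N > 39 is LCM + 39 = 594 + 39 = 633.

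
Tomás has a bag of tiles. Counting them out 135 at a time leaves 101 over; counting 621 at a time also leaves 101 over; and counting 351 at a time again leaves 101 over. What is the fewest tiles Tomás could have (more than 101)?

40466

N − 101 must be a common multiple of 135, 621, and 351.
135 = 3^3 × 5
621 = 3^3 × 23
351 = 3^3 × 13
LCM(135, 621, 351) = 3^3 × 5 × 13 × 23 = 40365.
Smallest N > 101 is LCM + 101 = 40365 + 101 = 40466.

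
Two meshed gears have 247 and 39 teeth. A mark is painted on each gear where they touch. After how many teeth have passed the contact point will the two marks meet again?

The first simultaneous occurrence is after LCM of the individual periods.
247 = 13 × 19
39 = 3 × 13
LCM(247, 39) = 3 × 13 × 19 = 741.

741 teeth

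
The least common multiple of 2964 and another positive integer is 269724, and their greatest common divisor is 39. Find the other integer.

gcd × lcm = product of the two integers, so the other integer is (39 × 269724) / 2964 = 3549.

3549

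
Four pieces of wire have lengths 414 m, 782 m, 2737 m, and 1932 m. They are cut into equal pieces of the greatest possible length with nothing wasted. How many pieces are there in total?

Piece length = gcd(414, 782, 2737, 1932).
414 = 2 × 3^2 × 23
782 = 2 × 17 × 23
2737 = 7 × 17 × 23
1932 = 2^2 × 3 × 7 × 23
gcd(414, 782, 2737, 1932) = 23.
Total pieces = 414/23 + 782/23 + 2737/23 + 1932/23 = 18 + 34 + 119 + 84 = 255.

255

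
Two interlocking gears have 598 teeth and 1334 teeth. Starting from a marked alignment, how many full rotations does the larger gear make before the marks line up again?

13 rotations

All finish a whole number of cycles simultaneously at t = LCM of the periods.
598 = 2 × 13 × 23
1334 = 2 × 23 × 29
LCM(598, 1334) = 2 × 13 × 23 × 29 = 17342.
Rotations for period 1334: 17342 / 1334 = 13.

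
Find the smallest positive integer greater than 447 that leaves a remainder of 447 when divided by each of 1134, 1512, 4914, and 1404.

59415

N − 447 must be a common multiple of 1134, 1512, 4914, and 1404.
1134 = 2 × 3^4 × 7
1512 = 2^3 × 3^3 × 7
4914 = 2 × 3^3 × 7 × 13
1404 = 2^2 × 3^3 × 13
LCM(1134, 1512, 4914, 1404) = 2^3 × 3^4 × 7 × 13 = 58968.
Smallest N > 447 is LCM + 447 = 58968 + 447 = 59415.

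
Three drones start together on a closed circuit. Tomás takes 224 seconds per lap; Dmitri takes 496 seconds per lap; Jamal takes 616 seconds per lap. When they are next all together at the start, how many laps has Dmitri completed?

154 laps

They are all back at their starting positions together after one LCM of the periods.
224 = 2^5 × 7
496 = 2^4 × 31
616 = 2^3 × 7 × 11
LCM(224, 496, 616) = 2^5 × 7 × 11 × 31 = 76384.
Laps for period 496: 76384 / 496 = 154.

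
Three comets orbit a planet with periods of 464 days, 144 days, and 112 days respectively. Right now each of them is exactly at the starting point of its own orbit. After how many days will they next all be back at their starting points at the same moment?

The first simultaneous occurrence is after LCM of the individual periods.
464 = 2^4 × 29
144 = 2^4 × 3^2
112 = 2^4 × 7
LCM(464, 144, 112) = 2^4 × 3^2 × 7 × 29 = 29232.

29232 days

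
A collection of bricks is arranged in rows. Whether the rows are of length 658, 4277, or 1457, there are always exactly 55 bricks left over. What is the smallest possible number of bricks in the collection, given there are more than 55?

265229

N − 55 must be a common multiple of 658, 4277, and 1457.
658 = 2 × 7 × 47
4277 = 7 × 13 × 47
1457 = 31 × 47
LCM(658, 4277, 1457) = 2 × 7 × 13 × 31 × 47 = 265174.
Smallest N > 55 is LCM + 55 = 265174 + 55 = 265229.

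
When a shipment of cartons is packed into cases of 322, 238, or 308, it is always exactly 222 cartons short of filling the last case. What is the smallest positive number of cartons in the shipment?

Being 222 short of a full case of size k means N ≡ −222 (mod k), i.e. N + 222 is a multiple of each size.
322 = 2 × 7 × 23
238 = 2 × 7 × 17
308 = 2^2 × 7 × 11
LCM(322, 238, 308) = 2^2 × 7 × 11 × 17 × 23 = 120428.
Smallest positive N is 120428 − 222 = 120206.

120206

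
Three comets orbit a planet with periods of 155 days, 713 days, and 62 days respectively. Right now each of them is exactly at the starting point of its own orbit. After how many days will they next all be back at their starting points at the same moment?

7130 days

They coincide at every common multiple of the periods; the first is the LCM.
155 = 5 × 31
713 = 23 × 31
62 = 2 × 31
LCM(155, 713, 62) = 2 × 5 × 23 × 31 = 7130.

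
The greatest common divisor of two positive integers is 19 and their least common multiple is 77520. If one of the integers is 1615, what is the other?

912

For two integers, gcd × lcm = product, so the other is (19 × 77520) / 1615 = 1472880 / 1615 = 912.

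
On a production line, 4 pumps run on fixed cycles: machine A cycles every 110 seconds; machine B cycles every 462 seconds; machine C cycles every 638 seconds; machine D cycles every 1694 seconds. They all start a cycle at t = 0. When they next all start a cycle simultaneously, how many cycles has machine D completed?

435 cycles

All finish a whole number of cycles simultaneously at t = LCM of the periods.
110 = 2 × 5 × 11
462 = 2 × 3 × 7 × 11
638 = 2 × 11 × 29
1694 = 2 × 7 × 11^2
LCM(110, 462, 638, 1694) = 2 × 3 × 5 × 7 × 11^2 × 29 = 736890.
Cycles for period 1694: 736890 / 1694 = 435.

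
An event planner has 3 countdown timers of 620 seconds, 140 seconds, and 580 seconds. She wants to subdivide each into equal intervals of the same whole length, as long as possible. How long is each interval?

20 seconds

The interval must divide each timer length; the longest such is the gcd.
620 = 2^2 × 5 × 31
140 = 2^2 × 5 × 7
580 = 2^2 × 5 × 29
gcd(620, 140, 580) = 2^2 × 5 = 20.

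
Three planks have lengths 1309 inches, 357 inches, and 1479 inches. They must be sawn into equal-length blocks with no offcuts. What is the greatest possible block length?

17 inches

The block length must divide every plank, so the greatest is gcd(1309, 357, 1479).
1309 = 7 × 11 × 17
357 = 3 × 7 × 17
1479 = 3 × 17 × 29
gcd(1309, 357, 1479) = 17.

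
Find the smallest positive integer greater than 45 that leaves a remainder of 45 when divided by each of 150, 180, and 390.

N − 45 must be a common multiple of 150, 180, and 390.
150 = 2 × 3 × 5^2
180 = 2^2 × 3^2 × 5
390 = 2 × 3 × 5 × 13
LCM(150, 180, 390) = 2^2 × 3^2 × 5^2 × 13 = 11700.
Smallest N > 45 is LCM + 45 = 11700 + 45 = 11745.

11745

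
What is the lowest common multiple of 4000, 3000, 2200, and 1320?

4000 = 2^5 × 5^3
3000 = 2^3 × 3 × 5^3
2200 = 2^3 × 5^2 × 11
1320 = 2^3 × 3 × 5 × 11
LCM(4000, 3000, 2200, 1320) = 2^5 × 3 × 5^3 × 11 = 132000.

132000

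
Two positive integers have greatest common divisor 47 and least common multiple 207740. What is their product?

For any two positive integers, gcd × lcm = product = 47 × 207740 = 9763780.

9763780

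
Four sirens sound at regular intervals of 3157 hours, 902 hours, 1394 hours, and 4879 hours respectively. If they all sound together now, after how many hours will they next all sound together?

107338 hours

We need the least common multiple of the intervals.
3157 = 7 × 11 × 41
902 = 2 × 11 × 41
1394 = 2 × 17 × 41
4879 = 7 × 17 × 41
LCM(3157, 902, 1394, 4879) = 2 × 7 × 11 × 17 × 41 = 107338.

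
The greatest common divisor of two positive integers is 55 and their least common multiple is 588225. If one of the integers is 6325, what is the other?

5115

For two integers, gcd × lcm = product, so the other is (55 × 588225) / 6325 = 32352375 / 6325 = 5115.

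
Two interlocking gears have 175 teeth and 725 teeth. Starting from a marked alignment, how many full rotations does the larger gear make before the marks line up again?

7 rotations

They are all back at their starting positions together after one LCM of the periods.
175 = 5^2 × 7
725 = 5^2 × 29
LCM(175, 725) = 5^2 × 7 × 29 = 5075.
Rotations for period 725: 5075 / 725 = 7.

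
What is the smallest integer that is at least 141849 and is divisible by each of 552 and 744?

154008

The integer must be a common multiple of 552 and 744, so a multiple of their LCM.
552 = 2^3 × 3 × 23
744 = 2^3 × 3 × 31
LCM(552, 744) = 2^3 × 3 × 23 × 31 = 17112.
Smallest multiple of 17112 that is ≥ 141849: ⌈141849/17112⌉ × 17112 = 9 × 17112 = 154008.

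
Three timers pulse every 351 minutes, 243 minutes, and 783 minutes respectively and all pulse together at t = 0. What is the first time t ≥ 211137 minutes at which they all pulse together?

Joint pulses occur at multiples of LCM(351, 243, 783).
351 = 3^3 × 13
243 = 3^5
783 = 3^3 × 29
LCM(351, 243, 783) = 3^5 × 13 × 29 = 91611.
Smallest multiple of 91611 that is ≥ 211137: ⌈211137/91611⌉ × 91611 = 3 × 91611 = 274833.

274833 minutes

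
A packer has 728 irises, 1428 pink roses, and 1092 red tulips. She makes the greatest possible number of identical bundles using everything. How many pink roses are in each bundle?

51

Number of bundles = gcd(728, 1428, 1092).
728 = 2^3 × 7 × 13
1428 = 2^2 × 3 × 7 × 17
1092 = 2^2 × 3 × 7 × 13
gcd(728, 1428, 1092) = 2^2 × 7 = 28.
pink roses per bundle = 1428 / 28 = 51.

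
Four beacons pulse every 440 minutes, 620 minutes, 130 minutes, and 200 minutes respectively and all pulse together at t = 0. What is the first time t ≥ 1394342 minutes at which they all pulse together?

1773200 minutes

Joint pulses occur at multiples of LCM(440, 620, 130, 200).
440 = 2^3 × 5 × 11
620 = 2^2 × 5 × 31
130 = 2 × 5 × 13
200 = 2^3 × 5^2
LCM(440, 620, 130, 200) = 2^3 × 5^2 × 11 × 13 × 31 = 886600.
Smallest multiple of 886600 that is ≥ 1394342: ⌈1394342/886600⌉ × 886600 = 2 × 886600 = 1773200.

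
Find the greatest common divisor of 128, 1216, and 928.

128 = 2^7
1216 = 2^6 × 19
928 = 2^5 × 29
gcd(128, 1216, 928) = 2^5 = 32.

32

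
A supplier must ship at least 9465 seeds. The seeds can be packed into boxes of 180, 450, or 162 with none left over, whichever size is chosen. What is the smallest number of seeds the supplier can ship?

16200

The number of seeds must be a common multiple of 180, 450, and 162, so a multiple of their LCM.
180 = 2^2 × 3^2 × 5
450 = 2 × 3^2 × 5^2
162 = 2 × 3^4
LCM(180, 450, 162) = 2^2 × 3^4 × 5^2 = 8100.
Smallest multiple of 8100 that is ≥ 9465: ⌈9465/8100⌉ × 8100 = 2 × 8100 = 16200.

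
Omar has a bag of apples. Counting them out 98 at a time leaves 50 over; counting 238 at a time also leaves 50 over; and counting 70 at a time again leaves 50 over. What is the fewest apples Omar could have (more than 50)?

8380

N − 50 must be a common multiple of 98, 238, and 70.
98 = 2 × 7^2
238 = 2 × 7 × 17
70 = 2 × 5 × 7
LCM(98, 238, 70) = 2 × 5 × 7^2 × 17 = 8330.
Smallest N > 50 is LCM + 50 = 8330 + 50 = 8380.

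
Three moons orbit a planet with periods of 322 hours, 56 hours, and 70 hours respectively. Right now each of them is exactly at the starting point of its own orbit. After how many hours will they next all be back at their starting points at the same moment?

6440 hours

The first simultaneous occurrence is after LCM of the individual periods.
322 = 2 × 7 × 23
56 = 2^3 × 7
70 = 2 × 5 × 7
LCM(322, 56, 70) = 2^3 × 5 × 7 × 23 = 6440.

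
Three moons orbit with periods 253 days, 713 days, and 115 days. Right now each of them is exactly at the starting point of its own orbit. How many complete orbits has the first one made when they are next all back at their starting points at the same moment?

155 orbits

They are all back at their starting positions together after one LCM of the periods.
253 = 11 × 23
713 = 23 × 31
115 = 5 × 23
LCM(253, 713, 115) = 5 × 11 × 23 × 31 = 39215.
Orbits for period 253: 39215 / 253 = 155.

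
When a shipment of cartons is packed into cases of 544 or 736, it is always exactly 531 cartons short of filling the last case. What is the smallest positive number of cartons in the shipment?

Being 531 short of a full case of size k means N ≡ −531 (mod k), i.e. N + 531 is a multiple of each size.
544 = 2^5 × 17
736 = 2^5 × 23
LCM(544, 736) = 2^5 × 17 × 23 = 12512.
Smallest positive N is 12512 − 531 = 11981.

11981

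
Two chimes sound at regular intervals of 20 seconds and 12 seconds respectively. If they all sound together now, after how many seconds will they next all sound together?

They coincide at every common multiple of the periods; the first is the LCM.
20 = 2^2 × 5
12 = 2^2 × 3
LCM(20, 12) = 2^2 × 3 × 5 = 60.

60 seconds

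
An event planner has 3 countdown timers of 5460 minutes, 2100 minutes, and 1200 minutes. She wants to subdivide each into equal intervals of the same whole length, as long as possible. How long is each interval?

The interval must divide each timer length; the longest such is the gcd.
5460 = 2^2 × 3 × 5 × 7 × 13
2100 = 2^2 × 3 × 5^2 × 7
1200 = 2^4 × 3 × 5^2
gcd(5460, 2100, 1200) = 2^2 × 3 × 5 = 60.

60 minutes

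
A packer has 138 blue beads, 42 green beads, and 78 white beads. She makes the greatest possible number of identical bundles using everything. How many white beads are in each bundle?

Number of bundles = gcd(138, 42, 78).
138 = 2 × 3 × 23
42 = 2 × 3 × 7
78 = 2 × 3 × 13
gcd(138, 42, 78) = 2 × 3 = 6.
white beads per bundle = 78 / 6 = 13.

13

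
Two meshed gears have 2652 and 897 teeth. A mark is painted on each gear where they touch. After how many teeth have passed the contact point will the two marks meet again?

60996 teeth

They coincide at every common multiple of the periods; the first is the LCM.
2652 = 2^2 × 3 × 13 × 17
897 = 3 × 13 × 23
LCM(2652, 897) = 2^2 × 3 × 13 × 17 × 23 = 60996.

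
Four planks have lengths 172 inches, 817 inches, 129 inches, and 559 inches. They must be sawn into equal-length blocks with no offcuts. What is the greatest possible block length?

This is the greatest common divisor of 172, 817, 129, and 559.
172 = 2^2 × 43
817 = 19 × 43
129 = 3 × 43
559 = 13 × 43
gcd(172, 817, 129, 559) = 43.

43 inches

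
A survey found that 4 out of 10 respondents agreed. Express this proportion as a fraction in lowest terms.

2/5

4 = 2^2
10 = 2 × 5
gcd(4, 10) = 2.
Divide numerator and denominator by 2: 4/10 = 2/5.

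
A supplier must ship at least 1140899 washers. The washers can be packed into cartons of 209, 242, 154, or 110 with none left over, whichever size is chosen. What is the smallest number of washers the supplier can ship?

The number of washers must be a common multiple of 209, 242, 154, and 110, so a multiple of their LCM.
209 = 11 × 19
242 = 2 × 11^2
154 = 2 × 7 × 11
110 = 2 × 5 × 11
LCM(209, 242, 154, 110) = 2 × 5 × 7 × 11^2 × 19 = 160930.
Smallest multiple of 160930 that is ≥ 1140899: ⌈1140899/160930⌉ × 160930 = 8 × 160930 = 1287440.

1287440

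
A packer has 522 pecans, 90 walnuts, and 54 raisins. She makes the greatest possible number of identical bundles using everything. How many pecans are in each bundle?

Number of bundles = gcd(522, 90, 54).
522 = 2 × 3^2 × 29
90 = 2 × 3^2 × 5
54 = 2 × 3^3
gcd(522, 90, 54) = 2 × 3^2 = 18.
pecans per bundle = 522 / 18 = 29.

29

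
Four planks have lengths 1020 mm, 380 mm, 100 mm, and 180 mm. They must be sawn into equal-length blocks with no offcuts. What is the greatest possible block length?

20 mm

The block length must divide every plank, so the greatest is gcd(1020, 380, 100, 180).
1020 = 2^2 × 3 × 5 × 17
380 = 2^2 × 5 × 19
100 = 2^2 × 5^2
180 = 2^2 × 3^2 × 5
gcd(1020, 380, 100, 180) = 2^2 × 5 = 20.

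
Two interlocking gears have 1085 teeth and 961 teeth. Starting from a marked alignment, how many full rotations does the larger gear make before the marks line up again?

They are all back at their starting positions together after one LCM of the periods.
1085 = 5 × 7 × 31
961 = 31^2
LCM(1085, 961) = 5 × 7 × 31^2 = 33635.
Rotations for period 1085: 33635 / 1085 = 31.

31 rotations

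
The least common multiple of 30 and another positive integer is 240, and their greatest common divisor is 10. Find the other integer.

gcd × lcm = product of the two integers, so the other integer is (10 × 240) / 30 = 80.

80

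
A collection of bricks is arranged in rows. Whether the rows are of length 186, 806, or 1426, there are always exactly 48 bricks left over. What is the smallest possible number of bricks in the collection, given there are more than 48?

N − 48 must be a common multiple of 186, 806, and 1426.
186 = 2 × 3 × 31
806 = 2 × 13 × 31
1426 = 2 × 23 × 31
LCM(186, 806, 1426) = 2 × 3 × 13 × 23 × 31 = 55614.
Smallest N > 48 is LCM + 48 = 55614 + 48 = 55662.

55662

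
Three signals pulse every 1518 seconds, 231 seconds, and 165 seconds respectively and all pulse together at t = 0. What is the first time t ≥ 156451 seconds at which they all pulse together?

Joint pulses occur at multiples of LCM(1518, 231, 165).
1518 = 2 × 3 × 11 × 23
231 = 3 × 7 × 11
165 = 3 × 5 × 11
LCM(1518, 231, 165) = 2 × 3 × 5 × 7 × 11 × 23 = 53130.
Smallest multiple of 53130 that is ≥ 156451: ⌈156451/53130⌉ × 53130 = 3 × 53130 = 159390.

159390 seconds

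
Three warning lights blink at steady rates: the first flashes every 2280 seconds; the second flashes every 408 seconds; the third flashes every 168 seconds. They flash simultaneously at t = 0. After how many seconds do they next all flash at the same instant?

The first simultaneous occurrence is after LCM of the individual periods.
2280 = 2^3 × 3 × 5 × 19
408 = 2^3 × 3 × 17
168 = 2^3 × 3 × 7
LCM(2280, 408, 168) = 2^3 × 3 × 5 × 7 × 17 × 19 = 271320.

271320 seconds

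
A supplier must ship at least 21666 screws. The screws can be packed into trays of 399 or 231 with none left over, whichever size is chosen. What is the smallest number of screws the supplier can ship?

The number of screws must be a common multiple of 399 and 231, so a multiple of their LCM.
399 = 3 × 7 × 19
231 = 3 × 7 × 11
LCM(399, 231) = 3 × 7 × 11 × 19 = 4389.
Smallest multiple of 4389 that is ≥ 21666: ⌈21666/4389⌉ × 4389 = 5 × 4389 = 21945.

21945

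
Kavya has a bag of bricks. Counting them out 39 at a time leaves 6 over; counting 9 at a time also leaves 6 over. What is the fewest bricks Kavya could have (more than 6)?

N − 6 must be a common multiple of 39 and 9.
39 = 3 × 13
9 = 3^2
LCM(39, 9) = 3^2 × 13 = 117.
Smallest N > 6 is LCM + 6 = 117 + 6 = 123.

123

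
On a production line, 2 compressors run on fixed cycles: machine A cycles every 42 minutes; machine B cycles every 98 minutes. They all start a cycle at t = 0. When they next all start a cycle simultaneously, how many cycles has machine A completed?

7 cycles

They are all back at their starting positions together after one LCM of the periods.
42 = 2 × 3 × 7
98 = 2 × 7^2
LCM(42, 98) = 2 × 3 × 7^2 = 294.
Cycles for period 42: 294 / 42 = 7.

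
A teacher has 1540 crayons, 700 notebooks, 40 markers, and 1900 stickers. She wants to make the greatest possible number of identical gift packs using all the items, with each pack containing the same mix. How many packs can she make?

20 packs

The pack count must divide each quantity, so the greatest is gcd(1540, 700, 40, 1900).
1540 = 2^2 × 5 × 7 × 11
700 = 2^2 × 5^2 × 7
40 = 2^3 × 5
1900 = 2^2 × 5^2 × 19
gcd(1540, 700, 40, 1900) = 2^2 × 5 = 20.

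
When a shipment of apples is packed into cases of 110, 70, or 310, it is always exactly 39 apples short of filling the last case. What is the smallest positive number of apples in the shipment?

Being 39 short of a full case of size k means N ≡ −39 (mod k), i.e. N + 39 is a multiple of each size.
110 = 2 × 5 × 11
70 = 2 × 5 × 7
310 = 2 × 5 × 31
LCM(110, 70, 310) = 2 × 5 × 7 × 11 × 31 = 23870.
Smallest positive N is 23870 − 39 = 23831.

23831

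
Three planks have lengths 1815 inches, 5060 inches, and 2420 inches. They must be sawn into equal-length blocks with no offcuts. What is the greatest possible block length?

55 inches

This is the greatest common divisor of 1815, 5060, and 2420.
1815 = 3 × 5 × 11^2
5060 = 2^2 × 5 × 11 × 23
2420 = 2^2 × 5 × 11^2
gcd(1815, 5060, 2420) = 5 × 11 = 55.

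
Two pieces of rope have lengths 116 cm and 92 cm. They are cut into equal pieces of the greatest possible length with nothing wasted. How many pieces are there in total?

52

Piece length = gcd(116, 92).
116 = 2^2 × 29
92 = 2^2 × 23
gcd(116, 92) = 2^2 = 4.
Total pieces = 116/4 + 92/4 = 29 + 23 = 52.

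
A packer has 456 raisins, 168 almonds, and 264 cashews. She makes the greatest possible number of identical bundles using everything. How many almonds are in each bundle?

Number of bundles = gcd(456, 168, 264).
456 = 2^3 × 3 × 19
168 = 2^3 × 3 × 7
264 = 2^3 × 3 × 11
gcd(456, 168, 264) = 2^3 × 3 = 24.
almonds per bundle = 168 / 24 = 7.

7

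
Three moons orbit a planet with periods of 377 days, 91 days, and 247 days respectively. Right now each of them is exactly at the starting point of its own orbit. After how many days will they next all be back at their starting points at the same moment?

50141 days

The first simultaneous occurrence is after LCM of the individual periods.
377 = 13 × 29
91 = 7 × 13
247 = 13 × 19
LCM(377, 91, 247) = 7 × 13 × 19 × 29 = 50141.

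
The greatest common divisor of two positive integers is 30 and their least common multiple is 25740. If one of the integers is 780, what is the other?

990

For two integers, gcd × lcm = product, so the other is (30 × 25740) / 780 = 772200 / 780 = 990.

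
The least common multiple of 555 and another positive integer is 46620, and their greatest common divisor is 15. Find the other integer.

1260

gcd × lcm = product of the two integers, so the other integer is (15 × 46620) / 555 = 1260.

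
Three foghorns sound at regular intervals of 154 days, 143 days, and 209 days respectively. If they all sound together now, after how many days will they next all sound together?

They coincide at every common multiple of the periods; the first is the LCM.
154 = 2 × 7 × 11
143 = 11 × 13
209 = 11 × 19
LCM(154, 143, 209) = 2 × 7 × 11 × 13 × 19 = 38038.

38038 days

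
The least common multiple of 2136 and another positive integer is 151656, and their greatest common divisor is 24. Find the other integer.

gcd × lcm = product of the two integers, so the other integer is (24 × 151656) / 2136 = 1704.

1704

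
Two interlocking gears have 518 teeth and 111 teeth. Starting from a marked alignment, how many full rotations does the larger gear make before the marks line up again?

The first common completion time is the LCM of the periods.
518 = 2 × 7 × 37
111 = 3 × 37
LCM(518, 111) = 2 × 3 × 7 × 37 = 1554.
Rotations for period 518: 1554 / 518 = 3.

3 rotations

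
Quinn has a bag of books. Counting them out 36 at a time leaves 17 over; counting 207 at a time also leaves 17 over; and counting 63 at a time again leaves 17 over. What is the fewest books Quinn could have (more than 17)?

N − 17 must be a common multiple of 36, 207, and 63.
36 = 2^2 × 3^2
207 = 3^2 × 23
63 = 3^2 × 7
LCM(36, 207, 63) = 2^2 × 3^2 × 7 × 23 = 5796.
Smallest N > 17 is LCM + 17 = 5796 + 17 = 5813.

5813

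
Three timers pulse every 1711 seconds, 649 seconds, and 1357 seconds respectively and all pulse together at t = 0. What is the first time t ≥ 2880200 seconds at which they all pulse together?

Joint pulses occur at multiples of LCM(1711, 649, 1357).
1711 = 29 × 59
649 = 11 × 59
1357 = 23 × 59
LCM(1711, 649, 1357) = 11 × 23 × 29 × 59 = 432883.
Smallest multiple of 432883 that is ≥ 2880200: ⌈2880200/432883⌉ × 432883 = 7 × 432883 = 3030181.

3030181 seconds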